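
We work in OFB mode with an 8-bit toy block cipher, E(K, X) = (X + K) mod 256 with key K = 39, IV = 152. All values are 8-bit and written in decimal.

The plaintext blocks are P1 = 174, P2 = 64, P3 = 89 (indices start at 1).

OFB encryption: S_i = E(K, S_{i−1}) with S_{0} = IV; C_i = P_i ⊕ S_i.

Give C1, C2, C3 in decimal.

C1: S = E(K, 152) = 191; 174 ⊕ 191 = 17.
C2: S = E(K, 191) = 230; 64 ⊕ 230 = 166.
C3: S = E(K, 230) = 13; 89 ⊕ 13 = 84.

C1 = 17, C2 = 166, C3 = 84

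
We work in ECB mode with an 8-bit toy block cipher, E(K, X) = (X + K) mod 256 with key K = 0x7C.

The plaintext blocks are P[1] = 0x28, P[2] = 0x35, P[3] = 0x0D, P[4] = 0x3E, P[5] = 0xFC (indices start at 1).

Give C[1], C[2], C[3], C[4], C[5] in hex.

C[1] = 0xA4, C[2] = 0xB1, C[3] = 0x89, C[4] = 0xBA, C[5] = 0x78

ECB encryption: C_i = E(K, P_i).
C[1]: E(K, 0x28) = 0xA4.
C[2]: E(K, 0x35) = 0xB1.
C[3]: E(K, 0x0D) = 0x89.
C[4]: E(K, 0x3E) = 0xBA.
C[5]: E(K, 0xFC) = 0x78.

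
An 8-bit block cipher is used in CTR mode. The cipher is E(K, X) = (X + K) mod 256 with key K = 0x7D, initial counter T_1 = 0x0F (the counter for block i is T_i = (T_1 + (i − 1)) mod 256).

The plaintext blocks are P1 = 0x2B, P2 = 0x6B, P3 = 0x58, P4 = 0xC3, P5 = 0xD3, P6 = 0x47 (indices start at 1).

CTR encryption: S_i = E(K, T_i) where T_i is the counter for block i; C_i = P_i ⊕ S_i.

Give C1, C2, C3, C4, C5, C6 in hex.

C1: T = 0x0F, S = E(K, T) = 0x8C; 0x2B ⊕ 0x8C = 0xA7.
C2: T = 0x10, S = E(K, T) = 0x8D; 0x6B ⊕ 0x8D = 0xE6.
C3: T = 0x11, S = E(K, T) = 0x8E; 0x58 ⊕ 0x8E = 0xD6.
C4: T = 0x12, S = E(K, T) = 0x8F; 0xC3 ⊕ 0x8F = 0x4C.
C5: T = 0x13, S = E(K, T) = 0x90; 0xD3 ⊕ 0x90 = 0x43.
C6: T = 0x14, S = E(K, T) = 0x91; 0x47 ⊕ 0x91 = 0xD6.

C1 = 0xA7, C2 = 0xE6, C3 = 0xD6, C4 = 0x4C, C5 = 0x43, C6 = 0xD6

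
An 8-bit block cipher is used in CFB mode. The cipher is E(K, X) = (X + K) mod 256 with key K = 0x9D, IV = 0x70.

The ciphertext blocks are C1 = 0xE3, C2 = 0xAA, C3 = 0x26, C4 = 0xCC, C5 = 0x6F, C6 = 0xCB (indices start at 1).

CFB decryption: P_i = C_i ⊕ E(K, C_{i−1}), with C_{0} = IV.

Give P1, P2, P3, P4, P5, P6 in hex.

P1: E(K, 0x70) = 0x0D; 0xE3 ⊕ 0x0D = 0xEE.
P2: E(K, 0xE3) = 0x80; 0xAA ⊕ 0x80 = 0x2A.
P3: E(K, 0xAA) = 0x47; 0x26 ⊕ 0x47 = 0x61.
P4: E(K, 0x26) = 0xC3; 0xCC ⊕ 0xC3 = 0x0F.
P5: E(K, 0xCC) = 0x69; 0x6F ⊕ 0x69 = 0x06.
P6: E(K, 0x6F) = 0x0C; 0xCB ⊕ 0x0C = 0xC7.

P1 = 0xEE, P2 = 0x2A, P3 = 0x61, P4 = 0x0F, P5 = 0x06, P6 = 0xC7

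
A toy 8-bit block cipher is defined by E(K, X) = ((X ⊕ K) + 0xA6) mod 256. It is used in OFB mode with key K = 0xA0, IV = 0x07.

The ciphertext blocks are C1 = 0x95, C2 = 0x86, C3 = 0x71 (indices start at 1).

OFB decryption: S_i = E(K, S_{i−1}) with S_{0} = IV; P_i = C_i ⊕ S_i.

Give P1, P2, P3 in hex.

P1 = 0xD8, P2 = 0x15, P3 = 0xA8

P1: S = E(K, 0x07) = 0x4D; 0x95 ⊕ 0x4D = 0xD8.
P2: S = E(K, 0x4D) = 0x93; 0x86 ⊕ 0x93 = 0x15.
P3: S = E(K, 0x93) = 0xD9; 0x71 ⊕ 0xD9 = 0xA8.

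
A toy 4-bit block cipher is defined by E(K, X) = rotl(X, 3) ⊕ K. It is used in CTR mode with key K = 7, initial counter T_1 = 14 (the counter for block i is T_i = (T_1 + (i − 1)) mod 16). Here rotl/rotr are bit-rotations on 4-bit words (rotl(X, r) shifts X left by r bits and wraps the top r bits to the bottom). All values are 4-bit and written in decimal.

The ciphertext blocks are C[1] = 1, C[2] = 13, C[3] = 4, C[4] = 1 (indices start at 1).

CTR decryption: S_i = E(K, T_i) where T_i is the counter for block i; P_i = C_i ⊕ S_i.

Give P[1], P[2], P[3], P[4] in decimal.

P[1]: T = 14, S = E(K, T) = 0; 1 ⊕ 0 = 1.
P[2]: T = 15, S = E(K, T) = 8; 13 ⊕ 8 = 5.
P[3]: T = 0, S = E(K, T) = 7; 4 ⊕ 7 = 3.
P[4]: T = 1, S = E(K, T) = 15; 1 ⊕ 15 = 14.

P[1] = 1, P[2] = 5, P[3] = 3, P[4] = 14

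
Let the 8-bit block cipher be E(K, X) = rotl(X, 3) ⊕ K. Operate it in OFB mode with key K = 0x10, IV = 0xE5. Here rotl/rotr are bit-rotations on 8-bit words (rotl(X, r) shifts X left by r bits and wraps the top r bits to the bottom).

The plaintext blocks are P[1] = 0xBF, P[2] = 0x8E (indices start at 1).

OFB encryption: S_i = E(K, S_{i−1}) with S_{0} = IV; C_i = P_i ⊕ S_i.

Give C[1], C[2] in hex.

C[1]: S = E(K, 0xE5) = 0x3F; 0xBF ⊕ 0x3F = 0x80.
C[2]: S = E(K, 0x3F) = 0xE9; 0x8E ⊕ 0xE9 = 0x67.

C[1] = 0x80, C[2] = 0x67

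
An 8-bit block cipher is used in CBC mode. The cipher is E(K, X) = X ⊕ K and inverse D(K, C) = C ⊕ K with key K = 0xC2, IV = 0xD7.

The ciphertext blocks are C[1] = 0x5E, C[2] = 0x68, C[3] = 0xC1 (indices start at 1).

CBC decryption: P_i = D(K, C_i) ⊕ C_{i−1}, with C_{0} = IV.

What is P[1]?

P[1] = 0x4B

P[1]: D(K, 0x5E) = 0x9C; 0x9C ⊕ 0xD7 = 0x4B.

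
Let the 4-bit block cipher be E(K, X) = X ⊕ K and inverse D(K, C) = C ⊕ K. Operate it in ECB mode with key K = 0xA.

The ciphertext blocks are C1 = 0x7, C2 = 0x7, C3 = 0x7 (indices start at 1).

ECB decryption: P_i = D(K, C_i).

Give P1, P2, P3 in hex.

P1: D(K, 0x7) = 0xD.
P2: D(K, 0x7) = 0xD.
P3: D(K, 0x7) = 0xD.

P1 = 0xD, P2 = 0xD, P3 = 0xD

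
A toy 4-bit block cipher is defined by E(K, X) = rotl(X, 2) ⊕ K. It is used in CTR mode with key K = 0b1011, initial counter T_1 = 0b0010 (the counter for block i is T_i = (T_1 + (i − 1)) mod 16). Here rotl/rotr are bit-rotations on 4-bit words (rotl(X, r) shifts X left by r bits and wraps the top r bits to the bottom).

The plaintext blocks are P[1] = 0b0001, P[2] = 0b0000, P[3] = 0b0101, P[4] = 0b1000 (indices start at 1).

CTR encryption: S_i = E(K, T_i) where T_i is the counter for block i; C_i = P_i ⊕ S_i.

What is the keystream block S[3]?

0b1010

C[1]: T = 0b0010, S = E(K, T) = 0b0011; 0b0001 ⊕ 0b0011 = 0b0010.
C[2]: T = 0b0011, S = E(K, T) = 0b0111; 0b0000 ⊕ 0b0111 = 0b0111.
C[3]: T = 0b0100, S = E(K, T) = 0b1010; 0b0101 ⊕ 0b1010 = 0b1111.
So S[3] = 0b1010.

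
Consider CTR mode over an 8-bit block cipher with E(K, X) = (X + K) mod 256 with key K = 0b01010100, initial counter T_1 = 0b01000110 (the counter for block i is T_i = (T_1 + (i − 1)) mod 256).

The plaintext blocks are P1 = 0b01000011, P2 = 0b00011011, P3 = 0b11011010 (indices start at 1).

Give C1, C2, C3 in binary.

CTR encryption: S_i = E(K, T_i) where T_i is the counter for block i; C_i = P_i ⊕ S_i.
C1: T = 0b01000110, S = E(K, T) = 0b10011010; 0b01000011 ⊕ 0b10011010 = 0b11011001.
C2: T = 0b01000111, S = E(K, T) = 0b10011011; 0b00011011 ⊕ 0b10011011 = 0b10000000.
C3: T = 0b01001000, S = E(K, T) = 0b10011100; 0b11011010 ⊕ 0b10011100 = 0b01000110.

C1 = 0b11011001, C2 = 0b10000000, C3 = 0b01000110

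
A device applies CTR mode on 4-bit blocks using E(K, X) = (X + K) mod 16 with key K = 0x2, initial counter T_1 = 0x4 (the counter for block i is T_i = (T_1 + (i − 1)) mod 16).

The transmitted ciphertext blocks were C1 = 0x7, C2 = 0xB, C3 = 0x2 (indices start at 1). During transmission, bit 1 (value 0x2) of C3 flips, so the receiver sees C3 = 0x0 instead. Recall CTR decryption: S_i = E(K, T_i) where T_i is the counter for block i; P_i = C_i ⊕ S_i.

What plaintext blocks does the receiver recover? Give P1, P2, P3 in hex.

Only C3 changed, to 0x0. In CTR, a change in C_i flips the same bit in P_i only; the keystream is unaffected. Decrypting the received ciphertext:
P1: T = 0x4, S = E(K, T) = 0x6; 0x7 ⊕ 0x6 = 0x1.
P2: T = 0x5, S = E(K, T) = 0x7; 0xB ⊕ 0x7 = 0xC.
P3: T = 0x6, S = E(K, T) = 0x8; 0x0 ⊕ 0x8 = 0x8.
Blocks that differ from the original plaintext: P3.

P1 = 0x1, P2 = 0xC, P3 = 0x8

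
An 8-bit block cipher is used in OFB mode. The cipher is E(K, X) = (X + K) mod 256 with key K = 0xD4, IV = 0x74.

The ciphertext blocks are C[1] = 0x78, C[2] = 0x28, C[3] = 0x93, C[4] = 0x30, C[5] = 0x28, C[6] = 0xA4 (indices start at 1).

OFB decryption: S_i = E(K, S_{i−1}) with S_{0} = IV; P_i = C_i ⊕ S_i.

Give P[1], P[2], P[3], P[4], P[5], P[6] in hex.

P[1]: S = E(K, 0x74) = 0x48; 0x78 ⊕ 0x48 = 0x30.
P[2]: S = E(K, 0x48) = 0x1C; 0x28 ⊕ 0x1C = 0x34.
P[3]: S = E(K, 0x1C) = 0xF0; 0x93 ⊕ 0xF0 = 0x63.
P[4]: S = E(K, 0xF0) = 0xC4; 0x30 ⊕ 0xC4 = 0xF4.
P[5]: S = E(K, 0xC4) = 0x98; 0x28 ⊕ 0x98 = 0xB0.
P[6]: S = E(K, 0x98) = 0x6C; 0xA4 ⊕ 0x6C = 0xC8.

P[1] = 0x30, P[2] = 0x34, P[3] = 0x63, P[4] = 0xF4, P[5] = 0xB0, P[6] = 0xC8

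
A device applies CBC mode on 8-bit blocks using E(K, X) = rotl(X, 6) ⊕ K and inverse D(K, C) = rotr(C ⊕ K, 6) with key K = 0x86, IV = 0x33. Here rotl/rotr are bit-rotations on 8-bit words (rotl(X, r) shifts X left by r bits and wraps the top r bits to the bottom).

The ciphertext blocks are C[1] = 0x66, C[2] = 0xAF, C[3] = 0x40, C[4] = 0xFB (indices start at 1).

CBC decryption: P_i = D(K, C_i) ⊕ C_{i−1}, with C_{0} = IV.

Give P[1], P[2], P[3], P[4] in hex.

P[1] = 0xB0, P[2] = 0xC2, P[3] = 0xB4, P[4] = 0xB5

P[1]: D(K, 0x66) = 0x83; 0x83 ⊕ 0x33 = 0xB0.
P[2]: D(K, 0xAF) = 0xA4; 0xA4 ⊕ 0x66 = 0xC2.
P[3]: D(K, 0x40) = 0x1B; 0x1B ⊕ 0xAF = 0xB4.
P[4]: D(K, 0xFB) = 0xF5; 0xF5 ⊕ 0x40 = 0xB5.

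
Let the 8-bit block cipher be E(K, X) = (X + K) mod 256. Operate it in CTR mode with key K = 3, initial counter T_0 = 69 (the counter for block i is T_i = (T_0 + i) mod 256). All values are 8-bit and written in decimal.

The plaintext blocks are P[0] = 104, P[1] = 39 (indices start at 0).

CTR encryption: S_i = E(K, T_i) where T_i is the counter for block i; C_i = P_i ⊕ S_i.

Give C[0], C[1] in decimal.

C[0]: T = 69, S = E(K, T) = 72; 104 ⊕ 72 = 32.
C[1]: T = 70, S = E(K, T) = 73; 39 ⊕ 73 = 110.

C[0] = 32, C[1] = 110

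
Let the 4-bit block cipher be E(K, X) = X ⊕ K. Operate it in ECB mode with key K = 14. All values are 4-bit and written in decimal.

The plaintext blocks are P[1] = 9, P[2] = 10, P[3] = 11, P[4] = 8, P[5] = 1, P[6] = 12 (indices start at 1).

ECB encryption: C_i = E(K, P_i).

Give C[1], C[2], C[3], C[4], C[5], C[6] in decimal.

C[1]: E(K, 9) = 7.
C[2]: E(K, 10) = 4.
C[3]: E(K, 11) = 5.
C[4]: E(K, 8) = 6.
C[5]: E(K, 1) = 15.
C[6]: E(K, 12) = 2.

C[1] = 7, C[2] = 4, C[3] = 5, C[4] = 6, C[5] = 15, C[6] = 2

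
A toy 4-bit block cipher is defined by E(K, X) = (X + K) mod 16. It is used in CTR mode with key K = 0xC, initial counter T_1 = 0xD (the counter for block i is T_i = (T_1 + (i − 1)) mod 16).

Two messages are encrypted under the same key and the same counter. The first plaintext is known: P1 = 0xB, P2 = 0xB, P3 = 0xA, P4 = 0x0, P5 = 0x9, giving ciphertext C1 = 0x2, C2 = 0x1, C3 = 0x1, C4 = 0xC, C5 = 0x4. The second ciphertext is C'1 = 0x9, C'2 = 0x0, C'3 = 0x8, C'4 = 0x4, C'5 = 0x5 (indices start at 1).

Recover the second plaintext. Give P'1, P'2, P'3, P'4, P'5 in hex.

In CTR with a reused counter, both messages share the same keystream S_i, so C_i ⊕ C'_i = P_i ⊕ P'_i and thus P'_i = P_i ⊕ C_i ⊕ C'_i.
P'1: 0xB ⊕ 0x2 ⊕ 0x9 = 0x0.
P'2: 0xB ⊕ 0x1 ⊕ 0x0 = 0xA.
P'3: 0xA ⊕ 0x1 ⊕ 0x8 = 0x3.
P'4: 0x0 ⊕ 0xC ⊕ 0x4 = 0x8.
P'5: 0x9 ⊕ 0x4 ⊕ 0x5 = 0x8.

P'1 = 0x0, P'2 = 0xA, P'3 = 0x3, P'4 = 0x8, P'5 = 0x8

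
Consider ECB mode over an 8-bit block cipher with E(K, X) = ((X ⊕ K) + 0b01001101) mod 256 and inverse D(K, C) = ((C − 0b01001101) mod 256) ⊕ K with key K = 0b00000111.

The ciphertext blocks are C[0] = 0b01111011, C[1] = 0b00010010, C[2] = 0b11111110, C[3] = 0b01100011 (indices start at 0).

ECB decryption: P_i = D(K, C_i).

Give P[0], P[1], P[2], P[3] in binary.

P[0] = 0b00101001, P[1] = 0b11000010, P[2] = 0b10110110, P[3] = 0b00010001

P[0]: D(K, 0b01111011) = 0b00101001.
P[1]: D(K, 0b00010010) = 0b11000010.
P[2]: D(K, 0b11111110) = 0b10110110.
P[3]: D(K, 0b01100011) = 0b00010001.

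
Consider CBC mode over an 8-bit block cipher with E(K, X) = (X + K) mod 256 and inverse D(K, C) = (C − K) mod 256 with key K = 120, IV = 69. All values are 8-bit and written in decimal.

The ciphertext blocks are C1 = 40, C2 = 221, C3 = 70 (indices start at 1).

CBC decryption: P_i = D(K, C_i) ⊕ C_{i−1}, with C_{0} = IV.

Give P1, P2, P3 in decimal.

P1 = 245, P2 = 77, P3 = 19

P1: D(K, 40) = 176; 176 ⊕ 69 = 245.
P2: D(K, 221) = 101; 101 ⊕ 40 = 77.
P3: D(K, 70) = 206; 206 ⊕ 221 = 19.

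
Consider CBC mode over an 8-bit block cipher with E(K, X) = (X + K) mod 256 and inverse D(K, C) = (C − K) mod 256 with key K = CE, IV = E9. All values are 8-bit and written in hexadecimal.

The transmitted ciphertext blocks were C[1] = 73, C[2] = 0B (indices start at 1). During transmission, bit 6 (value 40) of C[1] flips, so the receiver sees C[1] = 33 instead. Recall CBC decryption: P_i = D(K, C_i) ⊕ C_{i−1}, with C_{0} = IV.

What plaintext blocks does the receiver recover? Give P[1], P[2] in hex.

Only C[1] changed, to 33. In CBC, a change in C_i garbles P_i and flips the same bit in P_{i+1}. Decrypting the received ciphertext:
P[1]: D(K, 33) = 65; 65 ⊕ E9 = 8C.
P[2]: D(K, 0B) = 3D; 3D ⊕ 33 = 0E.
Blocks that differ from the original plaintext: P[1], P[2].

P[1] = 8C, P[2] = 0E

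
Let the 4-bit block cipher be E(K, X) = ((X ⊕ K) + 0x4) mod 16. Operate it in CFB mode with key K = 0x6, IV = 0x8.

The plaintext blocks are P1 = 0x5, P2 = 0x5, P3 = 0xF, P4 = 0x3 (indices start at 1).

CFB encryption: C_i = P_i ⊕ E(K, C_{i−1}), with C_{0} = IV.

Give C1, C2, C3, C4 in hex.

C1 = 0x7, C2 = 0x0, C3 = 0x5, C4 = 0x4

C1: E(K, 0x8) = 0x2; 0x5 ⊕ 0x2 = 0x7.
C2: E(K, 0x7) = 0x5; 0x5 ⊕ 0x5 = 0x0.
C3: E(K, 0x0) = 0xA; 0xF ⊕ 0xA = 0x5.
C4: E(K, 0x5) = 0x7; 0x3 ⊕ 0x7 = 0x4.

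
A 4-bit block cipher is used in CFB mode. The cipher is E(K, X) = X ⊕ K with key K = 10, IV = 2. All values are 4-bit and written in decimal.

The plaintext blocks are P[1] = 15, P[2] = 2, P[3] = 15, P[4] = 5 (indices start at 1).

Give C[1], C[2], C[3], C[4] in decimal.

CFB encryption: C_i = P_i ⊕ E(K, C_{i−1}), with C_{0} = IV.
C[1]: E(K, 2) = 8; 15 ⊕ 8 = 7.
C[2]: E(K, 7) = 13; 2 ⊕ 13 = 15.
C[3]: E(K, 15) = 5; 15 ⊕ 5 = 10.
C[4]: E(K, 10) = 0; 5 ⊕ 0 = 5.

C[1] = 7, C[2] = 15, C[3] = 10, C[4] = 5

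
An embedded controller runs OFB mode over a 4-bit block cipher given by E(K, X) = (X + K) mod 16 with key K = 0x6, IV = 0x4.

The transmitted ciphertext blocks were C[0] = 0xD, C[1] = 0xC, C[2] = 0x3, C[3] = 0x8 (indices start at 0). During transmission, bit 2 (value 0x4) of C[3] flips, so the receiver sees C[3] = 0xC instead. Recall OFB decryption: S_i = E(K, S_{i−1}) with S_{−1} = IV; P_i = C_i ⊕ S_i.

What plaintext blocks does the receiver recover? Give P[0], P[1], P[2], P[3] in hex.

P[0] = 0x7, P[1] = 0xC, P[2] = 0x5, P[3] = 0x0

Only C[3] changed, to 0xC. In OFB, a change in C_i flips the same bit in P_i only; the keystream is unaffected. Decrypting the received ciphertext:
P[0]: S = E(K, 0x4) = 0xA; 0xD ⊕ 0xA = 0x7.
P[1]: S = E(K, 0xA) = 0x0; 0xC ⊕ 0x0 = 0xC.
P[2]: S = E(K, 0x0) = 0x6; 0x3 ⊕ 0x6 = 0x5.
P[3]: S = E(K, 0x6) = 0xC; 0xC ⊕ 0xC = 0x0.
Blocks that differ from the original plaintext: P[3].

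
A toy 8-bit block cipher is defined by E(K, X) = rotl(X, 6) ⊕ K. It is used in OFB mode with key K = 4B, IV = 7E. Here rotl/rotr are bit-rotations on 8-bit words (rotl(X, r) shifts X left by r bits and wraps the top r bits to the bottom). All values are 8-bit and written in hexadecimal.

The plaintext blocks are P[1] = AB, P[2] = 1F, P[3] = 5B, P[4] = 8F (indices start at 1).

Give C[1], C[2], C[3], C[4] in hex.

C[1] = 7F, C[2] = 61, C[3] = 8F, C[4] = F1

OFB encryption: S_i = E(K, S_{i−1}) with S_{0} = IV; C_i = P_i ⊕ S_i.
C[1]: S = E(K, 7E) = D4; AB ⊕ D4 = 7F.
C[2]: S = E(K, D4) = 7E; 1F ⊕ 7E = 61.
C[3]: S = E(K, 7E) = D4; 5B ⊕ D4 = 8F.
C[4]: S = E(K, D4) = 7E; 8F ⊕ 7E = F1.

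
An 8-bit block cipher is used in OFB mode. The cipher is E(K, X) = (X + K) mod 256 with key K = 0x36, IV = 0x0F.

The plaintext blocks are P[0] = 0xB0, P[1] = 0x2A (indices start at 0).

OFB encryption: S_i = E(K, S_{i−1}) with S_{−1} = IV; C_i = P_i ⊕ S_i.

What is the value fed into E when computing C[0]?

C[0]: S = E(K, 0x0F) = 0x45; 0xB0 ⊕ 0x45 = 0xF5.
So the input to E for block [0] is 0x0F.

0x0F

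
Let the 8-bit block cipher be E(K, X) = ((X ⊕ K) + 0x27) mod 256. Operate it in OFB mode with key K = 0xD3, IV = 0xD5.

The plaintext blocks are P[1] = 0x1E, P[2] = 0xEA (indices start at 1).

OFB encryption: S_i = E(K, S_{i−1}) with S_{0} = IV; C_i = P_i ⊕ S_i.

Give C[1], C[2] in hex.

C[1] = 0x33, C[2] = 0xCF

C[1]: S = E(K, 0xD5) = 0x2D; 0x1E ⊕ 0x2D = 0x33.
C[2]: S = E(K, 0x2D) = 0x25; 0xEA ⊕ 0x25 = 0xCF.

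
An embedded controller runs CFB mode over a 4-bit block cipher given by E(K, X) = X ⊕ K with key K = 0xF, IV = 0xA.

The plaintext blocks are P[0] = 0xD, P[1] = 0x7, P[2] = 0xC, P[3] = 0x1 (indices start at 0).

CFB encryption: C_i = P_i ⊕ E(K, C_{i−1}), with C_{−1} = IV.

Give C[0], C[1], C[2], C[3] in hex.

C[0]: E(K, 0xA) = 0x5; 0xD ⊕ 0x5 = 0x8.
C[1]: E(K, 0x8) = 0x7; 0x7 ⊕ 0x7 = 0x0.
C[2]: E(K, 0x0) = 0xF; 0xC ⊕ 0xF = 0x3.
C[3]: E(K, 0x3) = 0xC; 0x1 ⊕ 0xC = 0xD.

C[0] = 0x8, C[1] = 0x0, C[2] = 0x3, C[3] = 0xD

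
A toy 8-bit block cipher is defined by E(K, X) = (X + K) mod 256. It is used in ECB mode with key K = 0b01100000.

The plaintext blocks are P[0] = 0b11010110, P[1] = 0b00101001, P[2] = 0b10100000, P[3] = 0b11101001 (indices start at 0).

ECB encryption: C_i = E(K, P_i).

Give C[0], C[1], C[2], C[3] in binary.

C[0]: E(K, 0b11010110) = 0b00110110.
C[1]: E(K, 0b00101001) = 0b10001001.
C[2]: E(K, 0b10100000) = 0b00000000.
C[3]: E(K, 0b11101001) = 0b01001001.

C[0] = 0b00110110, C[1] = 0b10001001, C[2] = 0b00000000, C[3] = 0b01001001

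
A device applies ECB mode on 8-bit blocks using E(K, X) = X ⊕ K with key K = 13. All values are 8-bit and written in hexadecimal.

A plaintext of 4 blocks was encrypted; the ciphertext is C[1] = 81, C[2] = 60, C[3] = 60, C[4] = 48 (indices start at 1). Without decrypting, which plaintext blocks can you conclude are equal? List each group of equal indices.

P[2] = P[3]

ECB encrypts each block independently with the same key, so equal ciphertext blocks imply equal plaintext blocks.
C[2] = C[3] = 60, so P[2] = P[3].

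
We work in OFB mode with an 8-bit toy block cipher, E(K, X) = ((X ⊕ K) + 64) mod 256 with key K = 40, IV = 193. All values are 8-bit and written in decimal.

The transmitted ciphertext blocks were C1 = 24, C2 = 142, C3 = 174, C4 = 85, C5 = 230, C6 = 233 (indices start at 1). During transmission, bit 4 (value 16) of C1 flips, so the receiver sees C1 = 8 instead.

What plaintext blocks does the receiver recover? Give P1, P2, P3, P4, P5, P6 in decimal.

P1 = 33, P2 = 207, P3 = 7, P4 = 148, P5 = 207, P6 = 168

OFB decryption: S_i = E(K, S_{i−1}) with S_{0} = IV; P_i = C_i ⊕ S_i.
Only C1 changed, to 8. In OFB, a change in C_i flips the same bit in P_i only; the keystream is unaffected. Decrypting the received ciphertext:
P1: S = E(K, 193) = 41; 8 ⊕ 41 = 33.
P2: S = E(K, 41) = 65; 142 ⊕ 65 = 207.
P3: S = E(K, 65) = 169; 174 ⊕ 169 = 7.
P4: S = E(K, 169) = 193; 85 ⊕ 193 = 148.
P5: S = E(K, 193) = 41; 230 ⊕ 41 = 207.
P6: S = E(K, 41) = 65; 233 ⊕ 65 = 168.
Blocks that differ from the original plaintext: P1.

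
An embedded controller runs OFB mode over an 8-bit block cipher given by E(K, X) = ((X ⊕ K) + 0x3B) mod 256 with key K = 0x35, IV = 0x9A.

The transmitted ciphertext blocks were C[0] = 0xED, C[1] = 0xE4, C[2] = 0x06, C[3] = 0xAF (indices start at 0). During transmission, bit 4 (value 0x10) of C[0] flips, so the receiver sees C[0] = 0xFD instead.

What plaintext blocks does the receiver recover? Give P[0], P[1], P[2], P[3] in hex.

OFB decryption: S_i = E(K, S_{i−1}) with S_{−1} = IV; P_i = C_i ⊕ S_i.
Only C[0] changed, to 0xFD. In OFB, a change in C_i flips the same bit in P_i only; the keystream is unaffected. Decrypting the received ciphertext:
P[0]: S = E(K, 0x9A) = 0xEA; 0xFD ⊕ 0xEA = 0x17.
P[1]: S = E(K, 0xEA) = 0x1A; 0xE4 ⊕ 0x1A = 0xFE.
P[2]: S = E(K, 0x1A) = 0x6A; 0x06 ⊕ 0x6A = 0x6C.
P[3]: S = E(K, 0x6A) = 0x9A; 0xAF ⊕ 0x9A = 0x35.
Blocks that differ from the original plaintext: P[0].

P[0] = 0x17, P[1] = 0xFE, P[2] = 0x6C, P[3] = 0x35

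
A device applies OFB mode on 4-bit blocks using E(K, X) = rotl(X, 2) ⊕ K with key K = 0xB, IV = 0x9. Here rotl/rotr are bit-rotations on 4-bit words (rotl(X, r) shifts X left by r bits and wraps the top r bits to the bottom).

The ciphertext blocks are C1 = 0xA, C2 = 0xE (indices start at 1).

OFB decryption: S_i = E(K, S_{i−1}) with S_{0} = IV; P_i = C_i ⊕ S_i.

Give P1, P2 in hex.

P1: S = E(K, 0x9) = 0xD; 0xA ⊕ 0xD = 0x7.
P2: S = E(K, 0xD) = 0xC; 0xE ⊕ 0xC = 0x2.

P1 = 0x7, P2 = 0x2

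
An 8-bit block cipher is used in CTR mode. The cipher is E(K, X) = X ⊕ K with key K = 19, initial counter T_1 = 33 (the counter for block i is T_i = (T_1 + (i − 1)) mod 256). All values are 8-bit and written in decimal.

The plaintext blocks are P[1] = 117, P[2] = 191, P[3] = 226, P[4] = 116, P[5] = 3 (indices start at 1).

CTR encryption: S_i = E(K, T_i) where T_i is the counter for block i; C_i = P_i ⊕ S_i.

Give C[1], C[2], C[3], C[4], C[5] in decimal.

C[1] = 71, C[2] = 142, C[3] = 210, C[4] = 67, C[5] = 53

C[1]: T = 33, S = E(K, T) = 50; 117 ⊕ 50 = 71.
C[2]: T = 34, S = E(K, T) = 49; 191 ⊕ 49 = 142.
C[3]: T = 35, S = E(K, T) = 48; 226 ⊕ 48 = 210.
C[4]: T = 36, S = E(K, T) = 55; 116 ⊕ 55 = 67.
C[5]: T = 37, S = E(K, T) = 54; 3 ⊕ 54 = 53.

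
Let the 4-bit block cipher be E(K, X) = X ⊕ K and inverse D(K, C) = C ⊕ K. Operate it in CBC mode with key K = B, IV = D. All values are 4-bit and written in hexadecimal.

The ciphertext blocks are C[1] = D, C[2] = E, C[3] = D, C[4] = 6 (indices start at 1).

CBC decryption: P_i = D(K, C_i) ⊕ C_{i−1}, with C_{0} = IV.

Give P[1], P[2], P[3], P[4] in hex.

P[1]: D(K, D) = 6; 6 ⊕ D = B.
P[2]: D(K, E) = 5; 5 ⊕ D = 8.
P[3]: D(K, D) = 6; 6 ⊕ E = 8.
P[4]: D(K, 6) = D; D ⊕ D = 0.

P[1] = B, P[2] = 8, P[3] = 8, P[4] = 0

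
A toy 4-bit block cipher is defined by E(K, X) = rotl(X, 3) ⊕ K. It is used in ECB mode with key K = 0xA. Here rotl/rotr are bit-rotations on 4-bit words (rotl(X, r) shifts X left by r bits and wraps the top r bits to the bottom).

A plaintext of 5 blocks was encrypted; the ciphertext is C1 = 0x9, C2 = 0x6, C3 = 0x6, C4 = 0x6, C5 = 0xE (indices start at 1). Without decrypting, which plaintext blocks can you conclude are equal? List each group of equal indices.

P2 = P3 = P4

ECB encrypts each block independently with the same key, so equal ciphertext blocks imply equal plaintext blocks.
C2 = C3 = C4 = 0x6, so P2 = P3 = P4.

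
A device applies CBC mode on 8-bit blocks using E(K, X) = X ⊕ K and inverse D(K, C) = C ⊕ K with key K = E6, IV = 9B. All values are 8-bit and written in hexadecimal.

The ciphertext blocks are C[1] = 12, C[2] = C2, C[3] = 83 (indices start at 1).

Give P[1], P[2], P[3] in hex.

CBC decryption: P_i = D(K, C_i) ⊕ C_{i−1}, with C_{0} = IV.
P[1]: D(K, 12) = F4; F4 ⊕ 9B = 6F.
P[2]: D(K, C2) = 24; 24 ⊕ 12 = 36.
P[3]: D(K, 83) = 65; 65 ⊕ C2 = A7.

P[1] = 6F, P[2] = 36, P[3] = A7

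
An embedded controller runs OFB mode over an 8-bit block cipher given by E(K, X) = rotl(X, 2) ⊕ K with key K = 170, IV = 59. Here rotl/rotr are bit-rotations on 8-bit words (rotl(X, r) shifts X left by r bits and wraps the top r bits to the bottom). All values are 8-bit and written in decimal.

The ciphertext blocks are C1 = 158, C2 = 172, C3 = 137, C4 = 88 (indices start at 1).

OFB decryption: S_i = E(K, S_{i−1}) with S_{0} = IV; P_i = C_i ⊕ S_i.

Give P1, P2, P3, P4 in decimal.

P1 = 216, P2 = 31, P3 = 237, P4 = 99

P1: S = E(K, 59) = 70; 158 ⊕ 70 = 216.
P2: S = E(K, 70) = 179; 172 ⊕ 179 = 31.
P3: S = E(K, 179) = 100; 137 ⊕ 100 = 237.
P4: S = E(K, 100) = 59; 88 ⊕ 59 = 99.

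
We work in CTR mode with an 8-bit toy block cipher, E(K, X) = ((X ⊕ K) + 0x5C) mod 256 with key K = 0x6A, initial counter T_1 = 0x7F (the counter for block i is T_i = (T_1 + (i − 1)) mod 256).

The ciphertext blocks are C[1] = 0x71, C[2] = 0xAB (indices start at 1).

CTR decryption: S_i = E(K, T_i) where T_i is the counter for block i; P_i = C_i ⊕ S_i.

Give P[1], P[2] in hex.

P[1]: T = 0x7F, S = E(K, T) = 0x71; 0x71 ⊕ 0x71 = 0x00.
P[2]: T = 0x80, S = E(K, T) = 0x46; 0xAB ⊕ 0x46 = 0xED.

P[1] = 0x00, P[2] = 0xED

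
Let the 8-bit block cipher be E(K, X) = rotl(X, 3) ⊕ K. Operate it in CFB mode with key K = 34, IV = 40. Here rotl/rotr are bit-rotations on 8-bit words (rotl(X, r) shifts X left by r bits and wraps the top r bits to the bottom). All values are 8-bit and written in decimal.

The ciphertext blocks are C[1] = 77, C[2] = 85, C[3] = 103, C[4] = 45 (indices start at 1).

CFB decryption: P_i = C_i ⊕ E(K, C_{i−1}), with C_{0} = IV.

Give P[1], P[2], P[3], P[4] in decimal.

P[1] = 46, P[2] = 29, P[3] = 239, P[4] = 52

P[1]: E(K, 40) = 99; 77 ⊕ 99 = 46.
P[2]: E(K, 77) = 72; 85 ⊕ 72 = 29.
P[3]: E(K, 85) = 136; 103 ⊕ 136 = 239.
P[4]: E(K, 103) = 25; 45 ⊕ 25 = 52.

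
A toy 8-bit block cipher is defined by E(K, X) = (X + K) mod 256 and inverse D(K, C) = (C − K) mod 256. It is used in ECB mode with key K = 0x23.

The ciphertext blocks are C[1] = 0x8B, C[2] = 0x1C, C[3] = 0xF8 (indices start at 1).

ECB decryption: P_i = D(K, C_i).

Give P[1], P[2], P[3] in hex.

P[1] = 0x68, P[2] = 0xF9, P[3] = 0xD5

P[1]: D(K, 0x8B) = 0x68.
P[2]: D(K, 0x1C) = 0xF9.
P[3]: D(K, 0xF8) = 0xD5.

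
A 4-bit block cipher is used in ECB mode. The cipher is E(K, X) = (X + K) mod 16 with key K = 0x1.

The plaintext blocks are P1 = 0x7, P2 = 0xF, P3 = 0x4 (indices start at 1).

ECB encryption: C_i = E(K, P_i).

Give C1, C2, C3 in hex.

C1 = 0x8, C2 = 0x0, C3 = 0x5

C1: E(K, 0x7) = 0x8.
C2: E(K, 0xF) = 0x0.
C3: E(K, 0x4) = 0x5.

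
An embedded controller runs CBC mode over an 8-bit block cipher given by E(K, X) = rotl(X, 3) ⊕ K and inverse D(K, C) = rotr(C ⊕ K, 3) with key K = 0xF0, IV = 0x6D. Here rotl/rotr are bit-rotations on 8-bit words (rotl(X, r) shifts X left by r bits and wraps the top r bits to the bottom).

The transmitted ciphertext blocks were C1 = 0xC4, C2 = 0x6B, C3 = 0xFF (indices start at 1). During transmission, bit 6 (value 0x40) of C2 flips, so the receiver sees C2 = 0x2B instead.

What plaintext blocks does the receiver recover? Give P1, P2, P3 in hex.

CBC decryption: P_i = D(K, C_i) ⊕ C_{i−1}, with C_{0} = IV.
Only C2 changed, to 0x2B. In CBC, a change in C_i garbles P_i and flips the same bit in P_{i+1}. Decrypting the received ciphertext:
P1: D(K, 0xC4) = 0x86; 0x86 ⊕ 0x6D = 0xEB.
P2: D(K, 0x2B) = 0x7B; 0x7B ⊕ 0xC4 = 0xBF.
P3: D(K, 0xFF) = 0xE1; 0xE1 ⊕ 0x2B = 0xCA.
Blocks that differ from the original plaintext: P2, P3.

P1 = 0xEB, P2 = 0xBF, P3 = 0xCA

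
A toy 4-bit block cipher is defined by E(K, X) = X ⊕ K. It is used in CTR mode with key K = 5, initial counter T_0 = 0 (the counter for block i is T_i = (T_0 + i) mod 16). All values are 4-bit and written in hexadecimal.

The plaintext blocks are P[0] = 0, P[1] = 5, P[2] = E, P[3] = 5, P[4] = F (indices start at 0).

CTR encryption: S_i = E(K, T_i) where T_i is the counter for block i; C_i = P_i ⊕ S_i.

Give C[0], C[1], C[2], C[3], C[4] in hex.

C[0]: T = 0, S = E(K, T) = 5; 0 ⊕ 5 = 5.
C[1]: T = 1, S = E(K, T) = 4; 5 ⊕ 4 = 1.
C[2]: T = 2, S = E(K, T) = 7; E ⊕ 7 = 9.
C[3]: T = 3, S = E(K, T) = 6; 5 ⊕ 6 = 3.
C[4]: T = 4, S = E(K, T) = 1; F ⊕ 1 = E.

C[0] = 5, C[1] = 1, C[2] = 9, C[3] = 3, C[4] = E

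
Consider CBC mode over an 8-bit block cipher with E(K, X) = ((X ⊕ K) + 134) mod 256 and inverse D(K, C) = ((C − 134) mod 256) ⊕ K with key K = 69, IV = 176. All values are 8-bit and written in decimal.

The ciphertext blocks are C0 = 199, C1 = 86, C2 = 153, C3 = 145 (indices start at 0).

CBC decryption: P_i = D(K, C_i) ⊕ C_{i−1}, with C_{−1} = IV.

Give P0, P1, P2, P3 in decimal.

P0: D(K, 199) = 4; 4 ⊕ 176 = 180.
P1: D(K, 86) = 149; 149 ⊕ 199 = 82.
P2: D(K, 153) = 86; 86 ⊕ 86 = 0.
P3: D(K, 145) = 78; 78 ⊕ 153 = 215.

P0 = 180, P1 = 82, P2 = 0, P3 = 215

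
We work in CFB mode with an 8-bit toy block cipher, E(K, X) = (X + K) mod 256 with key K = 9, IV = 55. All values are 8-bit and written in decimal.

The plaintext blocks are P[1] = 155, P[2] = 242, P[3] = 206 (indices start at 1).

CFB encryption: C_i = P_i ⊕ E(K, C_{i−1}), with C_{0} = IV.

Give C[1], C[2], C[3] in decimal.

C[1] = 219, C[2] = 22, C[3] = 209

C[1]: E(K, 55) = 64; 155 ⊕ 64 = 219.
C[2]: E(K, 219) = 228; 242 ⊕ 228 = 22.
C[3]: E(K, 22) = 31; 206 ⊕ 31 = 209.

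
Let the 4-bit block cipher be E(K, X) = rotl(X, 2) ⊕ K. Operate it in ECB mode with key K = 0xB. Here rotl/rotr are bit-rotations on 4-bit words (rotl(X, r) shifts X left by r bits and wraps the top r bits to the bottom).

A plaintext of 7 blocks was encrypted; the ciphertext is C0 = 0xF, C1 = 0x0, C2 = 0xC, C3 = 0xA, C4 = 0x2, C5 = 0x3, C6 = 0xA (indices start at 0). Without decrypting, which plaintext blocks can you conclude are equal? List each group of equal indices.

P3 = P6

ECB encrypts each block independently with the same key, so equal ciphertext blocks imply equal plaintext blocks.
C3 = C6 = 0xA, so P3 = P6.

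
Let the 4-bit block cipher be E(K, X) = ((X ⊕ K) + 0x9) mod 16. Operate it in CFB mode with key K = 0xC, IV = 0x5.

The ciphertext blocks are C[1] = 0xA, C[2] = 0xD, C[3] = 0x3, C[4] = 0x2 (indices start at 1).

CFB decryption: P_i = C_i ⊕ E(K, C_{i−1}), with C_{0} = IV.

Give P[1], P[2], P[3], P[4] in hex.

P[1] = 0x8, P[2] = 0x2, P[3] = 0x9, P[4] = 0xA

P[1]: E(K, 0x5) = 0x2; 0xA ⊕ 0x2 = 0x8.
P[2]: E(K, 0xA) = 0xF; 0xD ⊕ 0xF = 0x2.
P[3]: E(K, 0xD) = 0xA; 0x3 ⊕ 0xA = 0x9.
P[4]: E(K, 0x3) = 0x8; 0x2 ⊕ 0x8 = 0xA.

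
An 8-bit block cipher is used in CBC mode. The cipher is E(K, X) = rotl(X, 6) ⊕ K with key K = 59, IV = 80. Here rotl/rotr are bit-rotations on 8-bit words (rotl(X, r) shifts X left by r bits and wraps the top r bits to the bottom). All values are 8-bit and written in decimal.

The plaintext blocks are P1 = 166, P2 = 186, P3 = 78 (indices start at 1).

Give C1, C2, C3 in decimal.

C1 = 134, C2 = 52, C3 = 165

CBC encryption: C_i = E(K, P_i ⊕ C_{i−1}), with C_{0} = IV.
C1: P1 ⊕ 80 = 246; E(K, 246) = 134.
C2: P2 ⊕ 134 = 60; E(K, 60) = 52.
C3: P3 ⊕ 52 = 122; E(K, 122) = 165.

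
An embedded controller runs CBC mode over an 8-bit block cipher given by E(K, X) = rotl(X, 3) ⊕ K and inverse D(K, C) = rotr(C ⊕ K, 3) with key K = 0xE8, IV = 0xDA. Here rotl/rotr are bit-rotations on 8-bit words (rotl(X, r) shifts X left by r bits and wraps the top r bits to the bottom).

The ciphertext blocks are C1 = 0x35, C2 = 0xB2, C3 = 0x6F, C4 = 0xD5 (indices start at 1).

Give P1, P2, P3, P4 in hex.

CBC decryption: P_i = D(K, C_i) ⊕ C_{i−1}, with C_{0} = IV.
P1: D(K, 0x35) = 0xBB; 0xBB ⊕ 0xDA = 0x61.
P2: D(K, 0xB2) = 0x4B; 0x4B ⊕ 0x35 = 0x7E.
P3: D(K, 0x6F) = 0xF0; 0xF0 ⊕ 0xB2 = 0x42.
P4: D(K, 0xD5) = 0xA7; 0xA7 ⊕ 0x6F = 0xC8.

P1 = 0x61, P2 = 0x7E, P3 = 0x42, P4 = 0xC8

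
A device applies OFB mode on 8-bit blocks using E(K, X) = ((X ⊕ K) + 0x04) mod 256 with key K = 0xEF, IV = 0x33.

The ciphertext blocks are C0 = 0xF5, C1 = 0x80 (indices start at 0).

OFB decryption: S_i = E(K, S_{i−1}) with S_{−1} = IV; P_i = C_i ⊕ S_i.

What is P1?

P1 = 0x93

P0: S = E(K, 0x33) = 0xE0; 0xF5 ⊕ 0xE0 = 0x15.
P1: S = E(K, 0xE0) = 0x13; 0x80 ⊕ 0x13 = 0x93.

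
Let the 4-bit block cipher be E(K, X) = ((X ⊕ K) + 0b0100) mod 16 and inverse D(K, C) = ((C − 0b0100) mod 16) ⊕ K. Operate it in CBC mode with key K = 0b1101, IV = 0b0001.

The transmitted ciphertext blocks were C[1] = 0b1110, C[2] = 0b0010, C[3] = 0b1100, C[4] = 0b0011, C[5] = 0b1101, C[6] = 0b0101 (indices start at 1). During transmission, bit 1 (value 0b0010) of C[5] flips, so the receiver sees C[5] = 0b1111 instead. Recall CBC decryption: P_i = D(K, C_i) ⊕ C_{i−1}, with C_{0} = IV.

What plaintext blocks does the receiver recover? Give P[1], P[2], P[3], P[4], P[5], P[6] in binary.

P[1] = 0b0110, P[2] = 0b1101, P[3] = 0b0111, P[4] = 0b1110, P[5] = 0b0101, P[6] = 0b0011

Only C[5] changed, to 0b1111. In CBC, a change in C_i garbles P_i and flips the same bit in P_{i+1}. Decrypting the received ciphertext:
P[1]: D(K, 0b1110) = 0b0111; 0b0111 ⊕ 0b0001 = 0b0110.
P[2]: D(K, 0b0010) = 0b0011; 0b0011 ⊕ 0b1110 = 0b1101.
P[3]: D(K, 0b1100) = 0b0101; 0b0101 ⊕ 0b0010 = 0b0111.
P[4]: D(K, 0b0011) = 0b0010; 0b0010 ⊕ 0b1100 = 0b1110.
P[5]: D(K, 0b1111) = 0b0110; 0b0110 ⊕ 0b0011 = 0b0101.
P[6]: D(K, 0b0101) = 0b1100; 0b1100 ⊕ 0b1111 = 0b0011.
Blocks that differ from the original plaintext: P[5], P[6].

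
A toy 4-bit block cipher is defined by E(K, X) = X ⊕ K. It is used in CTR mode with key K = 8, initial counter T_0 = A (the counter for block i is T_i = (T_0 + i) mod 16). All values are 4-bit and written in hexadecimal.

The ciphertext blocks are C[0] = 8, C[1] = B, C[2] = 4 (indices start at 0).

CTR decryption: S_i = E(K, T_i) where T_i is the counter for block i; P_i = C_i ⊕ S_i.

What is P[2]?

P[2]: T = C, S = E(K, T) = 4; 4 ⊕ 4 = 0.

P[2] = 0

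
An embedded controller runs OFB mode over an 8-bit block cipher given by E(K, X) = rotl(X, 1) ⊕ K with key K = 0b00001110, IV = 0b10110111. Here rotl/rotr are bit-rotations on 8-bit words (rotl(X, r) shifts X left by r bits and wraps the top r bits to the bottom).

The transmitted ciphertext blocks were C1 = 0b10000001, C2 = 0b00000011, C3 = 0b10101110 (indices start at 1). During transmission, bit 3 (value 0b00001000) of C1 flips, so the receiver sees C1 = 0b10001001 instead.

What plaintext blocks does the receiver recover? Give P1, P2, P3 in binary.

OFB decryption: S_i = E(K, S_{i−1}) with S_{0} = IV; P_i = C_i ⊕ S_i.
Only C1 changed, to 0b10001001. In OFB, a change in C_i flips the same bit in P_i only; the keystream is unaffected. Decrypting the received ciphertext:
P1: S = E(K, 0b10110111) = 0b01100001; 0b10001001 ⊕ 0b01100001 = 0b11101000.
P2: S = E(K, 0b01100001) = 0b11001100; 0b00000011 ⊕ 0b11001100 = 0b11001111.
P3: S = E(K, 0b11001100) = 0b10010111; 0b10101110 ⊕ 0b10010111 = 0b00111001.
Blocks that differ from the original plaintext: P1.

P1 = 0b11101000, P2 = 0b11001111, P3 = 0b00111001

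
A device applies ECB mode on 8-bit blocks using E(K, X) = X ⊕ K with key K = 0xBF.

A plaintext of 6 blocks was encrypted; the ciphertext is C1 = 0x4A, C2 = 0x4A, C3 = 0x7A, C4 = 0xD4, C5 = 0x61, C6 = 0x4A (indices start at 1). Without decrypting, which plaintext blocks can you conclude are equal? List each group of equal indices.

ECB encrypts each block independently with the same key, so equal ciphertext blocks imply equal plaintext blocks.
C1 = C2 = C6 = 0x4A, so P1 = P2 = P6.

P1 = P2 = P6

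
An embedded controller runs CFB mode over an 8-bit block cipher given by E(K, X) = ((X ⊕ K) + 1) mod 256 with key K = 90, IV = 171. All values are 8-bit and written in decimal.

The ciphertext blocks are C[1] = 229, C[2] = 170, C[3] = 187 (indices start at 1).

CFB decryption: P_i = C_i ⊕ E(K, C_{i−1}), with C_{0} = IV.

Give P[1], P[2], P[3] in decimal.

P[1] = 23, P[2] = 106, P[3] = 74

P[1]: E(K, 171) = 242; 229 ⊕ 242 = 23.
P[2]: E(K, 229) = 192; 170 ⊕ 192 = 106.
P[3]: E(K, 170) = 241; 187 ⊕ 241 = 74.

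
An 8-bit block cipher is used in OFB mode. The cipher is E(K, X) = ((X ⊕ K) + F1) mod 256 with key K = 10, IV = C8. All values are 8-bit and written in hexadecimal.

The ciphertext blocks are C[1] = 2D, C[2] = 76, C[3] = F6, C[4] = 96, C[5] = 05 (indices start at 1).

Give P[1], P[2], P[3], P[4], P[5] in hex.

P[1] = E4, P[2] = BC, P[3] = 3D, P[4] = 5A, P[5] = C8

OFB decryption: S_i = E(K, S_{i−1}) with S_{0} = IV; P_i = C_i ⊕ S_i.
P[1]: S = E(K, C8) = C9; 2D ⊕ C9 = E4.
P[2]: S = E(K, C9) = CA; 76 ⊕ CA = BC.
P[3]: S = E(K, CA) = CB; F6 ⊕ CB = 3D.
P[4]: S = E(K, CB) = CC; 96 ⊕ CC = 5A.
P[5]: S = E(K, CC) = CD; 05 ⊕ CD = C8.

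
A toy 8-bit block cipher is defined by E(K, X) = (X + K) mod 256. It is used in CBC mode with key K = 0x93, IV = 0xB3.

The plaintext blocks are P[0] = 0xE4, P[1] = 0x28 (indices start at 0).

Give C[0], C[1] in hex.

CBC encryption: C_i = E(K, P_i ⊕ C_{i−1}), with C_{−1} = IV.
C[0]: P[0] ⊕ 0xB3 = 0x57; E(K, 0x57) = 0xEA.
C[1]: P[1] ⊕ 0xEA = 0xC2; E(K, 0xC2) = 0x55.

C[0] = 0xEA, C[1] = 0x55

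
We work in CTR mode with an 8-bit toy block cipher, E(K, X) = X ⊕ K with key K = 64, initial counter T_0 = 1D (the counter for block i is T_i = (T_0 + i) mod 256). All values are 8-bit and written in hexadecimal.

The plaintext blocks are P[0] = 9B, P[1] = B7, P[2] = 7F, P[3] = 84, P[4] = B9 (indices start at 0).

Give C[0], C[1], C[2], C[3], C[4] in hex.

CTR encryption: S_i = E(K, T_i) where T_i is the counter for block i; C_i = P_i ⊕ S_i.
C[0]: T = 1D, S = E(K, T) = 79; 9B ⊕ 79 = E2.
C[1]: T = 1E, S = E(K, T) = 7A; B7 ⊕ 7A = CD.
C[2]: T = 1F, S = E(K, T) = 7B; 7F ⊕ 7B = 04.
C[3]: T = 20, S = E(K, T) = 44; 84 ⊕ 44 = C0.
C[4]: T = 21, S = E(K, T) = 45; B9 ⊕ 45 = FC.

C[0] = E2, C[1] = CD, C[2] = 04, C[3] = C0, C[4] = FC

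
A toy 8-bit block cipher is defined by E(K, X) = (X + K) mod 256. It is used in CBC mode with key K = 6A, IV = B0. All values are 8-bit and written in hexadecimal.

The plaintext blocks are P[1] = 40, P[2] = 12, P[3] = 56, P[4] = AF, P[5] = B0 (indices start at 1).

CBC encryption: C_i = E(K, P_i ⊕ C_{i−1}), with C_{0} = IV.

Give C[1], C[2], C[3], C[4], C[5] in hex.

C[1] = 5A, C[2] = B2, C[3] = 4E, C[4] = 4B, C[5] = 65

C[1]: P[1] ⊕ B0 = F0; E(K, F0) = 5A.
C[2]: P[2] ⊕ 5A = 48; E(K, 48) = B2.
C[3]: P[3] ⊕ B2 = E4; E(K, E4) = 4E.
C[4]: P[4] ⊕ 4E = E1; E(K, E1) = 4B.
C[5]: P[5] ⊕ 4B = FB; E(K, FB) = 65.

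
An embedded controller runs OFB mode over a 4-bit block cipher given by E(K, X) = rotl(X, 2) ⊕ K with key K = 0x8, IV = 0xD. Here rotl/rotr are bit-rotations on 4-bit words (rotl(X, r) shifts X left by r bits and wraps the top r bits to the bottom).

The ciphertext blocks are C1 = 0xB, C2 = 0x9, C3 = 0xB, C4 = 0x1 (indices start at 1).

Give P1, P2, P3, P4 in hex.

OFB decryption: S_i = E(K, S_{i−1}) with S_{0} = IV; P_i = C_i ⊕ S_i.
P1: S = E(K, 0xD) = 0xF; 0xB ⊕ 0xF = 0x4.
P2: S = E(K, 0xF) = 0x7; 0x9 ⊕ 0x7 = 0xE.
P3: S = E(K, 0x7) = 0x5; 0xB ⊕ 0x5 = 0xE.
P4: S = E(K, 0x5) = 0xD; 0x1 ⊕ 0xD = 0xC.

P1 = 0x4, P2 = 0xE, P3 = 0xE, P4 = 0xC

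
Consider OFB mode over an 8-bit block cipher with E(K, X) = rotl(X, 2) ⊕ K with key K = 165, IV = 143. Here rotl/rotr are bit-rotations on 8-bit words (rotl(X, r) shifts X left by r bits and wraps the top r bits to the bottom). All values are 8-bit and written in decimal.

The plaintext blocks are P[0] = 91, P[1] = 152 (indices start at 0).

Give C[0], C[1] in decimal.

OFB encryption: S_i = E(K, S_{i−1}) with S_{−1} = IV; C_i = P_i ⊕ S_i.
C[0]: S = E(K, 143) = 155; 91 ⊕ 155 = 192.
C[1]: S = E(K, 155) = 203; 152 ⊕ 203 = 83.

C[0] = 192, C[1] = 83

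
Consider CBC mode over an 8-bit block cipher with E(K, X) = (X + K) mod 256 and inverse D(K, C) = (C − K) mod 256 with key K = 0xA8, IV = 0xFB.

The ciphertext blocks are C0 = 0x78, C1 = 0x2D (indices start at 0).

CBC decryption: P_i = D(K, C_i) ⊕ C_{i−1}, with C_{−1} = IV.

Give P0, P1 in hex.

P0: D(K, 0x78) = 0xD0; 0xD0 ⊕ 0xFB = 0x2B.
P1: D(K, 0x2D) = 0x85; 0x85 ⊕ 0x78 = 0xFD.

P0 = 0x2B, P1 = 0xFD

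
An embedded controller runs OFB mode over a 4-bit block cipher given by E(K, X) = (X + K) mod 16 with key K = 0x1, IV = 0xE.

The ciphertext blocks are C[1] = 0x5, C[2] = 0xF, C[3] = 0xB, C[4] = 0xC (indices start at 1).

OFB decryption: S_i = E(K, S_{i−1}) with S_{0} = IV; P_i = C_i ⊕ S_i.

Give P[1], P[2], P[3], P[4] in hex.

P[1] = 0xA, P[2] = 0xF, P[3] = 0xA, P[4] = 0xE

P[1]: S = E(K, 0xE) = 0xF; 0x5 ⊕ 0xF = 0xA.
P[2]: S = E(K, 0xF) = 0x0; 0xF ⊕ 0x0 = 0xF.
P[3]: S = E(K, 0x0) = 0x1; 0xB ⊕ 0x1 = 0xA.
P[4]: S = E(K, 0x1) = 0x2; 0xC ⊕ 0x2 = 0xE.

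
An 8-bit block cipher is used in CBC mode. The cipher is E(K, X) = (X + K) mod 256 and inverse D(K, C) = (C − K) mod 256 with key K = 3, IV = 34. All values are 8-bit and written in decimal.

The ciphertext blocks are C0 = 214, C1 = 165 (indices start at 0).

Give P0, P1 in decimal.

CBC decryption: P_i = D(K, C_i) ⊕ C_{i−1}, with C_{−1} = IV.
P0: D(K, 214) = 211; 211 ⊕ 34 = 241.
P1: D(K, 165) = 162; 162 ⊕ 214 = 116.

P0 = 241, P1 = 116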